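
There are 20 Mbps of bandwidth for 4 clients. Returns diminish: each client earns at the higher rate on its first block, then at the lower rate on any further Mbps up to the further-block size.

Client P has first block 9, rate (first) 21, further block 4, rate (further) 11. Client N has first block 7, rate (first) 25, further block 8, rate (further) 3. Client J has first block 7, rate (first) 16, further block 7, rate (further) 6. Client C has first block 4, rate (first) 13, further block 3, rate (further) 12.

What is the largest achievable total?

Treat each block as its own option and order by rate: Client N/T1 25 > Client P/T1 21 > Client J/T1 16 > Client C/T1 13 > Client C/T2 12 > Client P/T2 11 > Client J/T2 6 > Client N/T2 3.
Fill Client N T1 block (7 at 25) — 13 left.
Fill Client P T1 block (9 at 21) — 4 left.
Client J/T1: +4 of 7 at 16; pool empty.
Total = 25×7 + 21×9 + 16×4 = 428.

428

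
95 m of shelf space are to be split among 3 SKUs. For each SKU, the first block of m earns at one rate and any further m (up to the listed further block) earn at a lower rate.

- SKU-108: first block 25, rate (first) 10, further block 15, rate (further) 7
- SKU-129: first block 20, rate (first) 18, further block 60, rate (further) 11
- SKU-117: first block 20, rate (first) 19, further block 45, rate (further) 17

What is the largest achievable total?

Rank every tier by rate: SKU-117/T1 19 > SKU-129/T1 18 > SKU-117/T2 17 > SKU-129/T2 11 > SKU-108/T1 10 > SKU-108/T2 7.
SKU-117/T1 (19): +20 → 75 left.
SKU-129 T1 at 18: fill all 20 → 55 left.
Fill SKU-117 T2 block (45 at 17) → 10 left.
10 remain; put them into SKU-129 T2 at 11.
Total = 19×20 + 18×20 + 17×45 + 11×10 = 1615.

1615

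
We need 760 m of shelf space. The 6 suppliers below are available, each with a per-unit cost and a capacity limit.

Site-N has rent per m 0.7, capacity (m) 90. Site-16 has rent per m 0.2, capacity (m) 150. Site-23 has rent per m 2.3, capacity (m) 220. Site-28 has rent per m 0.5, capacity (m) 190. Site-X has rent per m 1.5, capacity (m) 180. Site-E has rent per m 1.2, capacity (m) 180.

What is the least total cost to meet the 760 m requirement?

629

Fill from the cheapest supplier first.
Site-16 (0.2): use full 150 → 610 m to go.
Take 190 from Site-28 at 0.5 → need 420 more.
Take 90 from Site-N at 0.7 → need 330 more.
Site-E (1.2): use full 180 → 150 m to go.
Site-X (1.5): take the remaining 150 → done.
Site-23: unused.
Cost = 150×0.2 + 190×0.5 + 90×0.7 + 180×1.2 + 150×1.5 = 629.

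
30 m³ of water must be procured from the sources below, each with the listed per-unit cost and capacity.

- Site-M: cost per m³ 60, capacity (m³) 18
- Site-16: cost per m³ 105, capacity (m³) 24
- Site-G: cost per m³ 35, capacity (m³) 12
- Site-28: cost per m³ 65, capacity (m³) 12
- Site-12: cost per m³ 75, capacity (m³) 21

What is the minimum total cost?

1500

Use sources in increasing cost order.
Site-G (35): use full 12 → 18 m³ to go.
Take 18 from Site-M at 60 → need 0 more.
Site-28, Site-12, Site-16: unused.
Cost = 12×35 + 18×60 = 1500.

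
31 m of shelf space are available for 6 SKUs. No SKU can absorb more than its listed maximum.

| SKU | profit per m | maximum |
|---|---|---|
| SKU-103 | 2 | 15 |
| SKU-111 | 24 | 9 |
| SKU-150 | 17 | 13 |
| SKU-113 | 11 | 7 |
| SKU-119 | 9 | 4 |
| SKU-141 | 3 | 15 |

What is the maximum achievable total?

532

Order the SKUs by profit per m: SKU-111 24 > SKU-150 17 > SKU-113 11 > SKU-119 9 > SKU-141 3 > SKU-103 2.
SKU-111: +9 to 9 (cap) — 22 left.
SKU-150 takes 13 to reach its cap of 13 — 9 left.
SKU-113: +7 to 7 (cap) — 2 left.
SKU-119 has room for 4 but only 2 remain, so it gets 2.
Total = 24×9 + 17×13 + 11×7 + 9×2 = 532.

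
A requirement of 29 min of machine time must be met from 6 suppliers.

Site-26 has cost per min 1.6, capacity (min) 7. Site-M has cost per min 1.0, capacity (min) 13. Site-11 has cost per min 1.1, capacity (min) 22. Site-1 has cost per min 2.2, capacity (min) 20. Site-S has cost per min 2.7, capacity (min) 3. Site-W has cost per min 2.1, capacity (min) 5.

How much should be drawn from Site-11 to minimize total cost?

16

Use suppliers in increasing cost order.
Site-M at 1.0: take all 13 min → 16 still needed.
Site-11 at 1.1: take 16 of its 22 → requirement met.
Site-26, Site-W, Site-1, Site-S: unused.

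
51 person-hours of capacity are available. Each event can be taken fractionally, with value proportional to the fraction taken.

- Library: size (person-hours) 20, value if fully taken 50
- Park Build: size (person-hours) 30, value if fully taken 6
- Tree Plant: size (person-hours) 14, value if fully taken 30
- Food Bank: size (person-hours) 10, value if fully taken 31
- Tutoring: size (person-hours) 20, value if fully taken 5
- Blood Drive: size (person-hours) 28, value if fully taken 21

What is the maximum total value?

Best value per unit of size first: Food Bank 31/10≈3.1, Library 50/20≈2.5, Tree Plant 30/14≈2.14, Blood Drive 21/28≈0.75, Tutoring 5/20≈0.25, Park Build 6/30≈0.2.
Food Bank: take in full, 10 person-hours for value 31 → 41 left.
Library: take in full, 20 person-hours for value 50 → 21 left.
Take all of Tree Plant (14 person-hours, value 30) → 7 person-hours left.
Fill the last 7 person-hours with part of Blood Drive: 7/28 of it earns 5.25.
Total value = 116.25.

116.25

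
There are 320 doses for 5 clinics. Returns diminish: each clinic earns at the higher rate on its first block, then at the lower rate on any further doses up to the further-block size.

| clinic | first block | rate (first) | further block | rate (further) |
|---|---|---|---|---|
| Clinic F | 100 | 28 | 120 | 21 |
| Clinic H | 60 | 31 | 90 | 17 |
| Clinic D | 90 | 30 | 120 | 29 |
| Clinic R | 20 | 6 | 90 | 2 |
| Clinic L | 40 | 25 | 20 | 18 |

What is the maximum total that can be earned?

Order all 10 blocks by rate: Clinic H/T1 31 > Clinic D/T1 30 > Clinic D/T2 29 > Clinic F/T1 28 > Clinic L/T1 25 > Clinic F/T2 21 > Clinic L/T2 18 > Clinic H/T2 17 > Clinic R/T1 6 > Clinic R/T2 2.
Fill Clinic H T1 block (60 at 31) → 260 left.
Clinic D/T1 (30): +90 → 170 left.
Fill Clinic D T2 block (120 at 29) → 50 left.
Clinic F T1 at 28: only 50 left, fill 50.
Total = 31×60 + 30×90 + 29×120 + 28×50 = 9440.

9440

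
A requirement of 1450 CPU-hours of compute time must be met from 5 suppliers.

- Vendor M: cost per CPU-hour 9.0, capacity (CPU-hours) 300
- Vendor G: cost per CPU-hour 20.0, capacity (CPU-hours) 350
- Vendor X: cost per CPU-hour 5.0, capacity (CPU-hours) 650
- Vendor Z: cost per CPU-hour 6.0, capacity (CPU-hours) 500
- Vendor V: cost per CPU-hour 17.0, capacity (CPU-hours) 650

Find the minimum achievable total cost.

8950

Use suppliers in increasing cost order.
Take 650 from Vendor X at 5.0 ; need 800 more.
Vendor Z (6.0): use full 500 ; 300 CPU-hours to go.
Take 300 from Vendor M at 9.0 ; need 0 more.
Vendor V, Vendor G: unused.
Cost = 650×5.0 + 500×6.0 + 300×9.0 = 8950.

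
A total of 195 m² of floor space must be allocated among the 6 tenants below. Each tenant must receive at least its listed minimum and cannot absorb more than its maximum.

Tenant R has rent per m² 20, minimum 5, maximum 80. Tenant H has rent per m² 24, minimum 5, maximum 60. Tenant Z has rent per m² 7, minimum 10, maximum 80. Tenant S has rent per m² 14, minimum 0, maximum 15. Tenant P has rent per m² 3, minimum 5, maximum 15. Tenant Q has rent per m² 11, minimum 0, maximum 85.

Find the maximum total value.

3610

Meeting every minimum uses 5+5+10+0+5+0 = 25 m², leaving 170.
Order the tenants by rent per m²: Tenant H 24 > Tenant R 20 > Tenant S 14 > Tenant Q 11 > Tenant Z 7 > Tenant P 3.
Give Tenant H 55 more to hit its cap of 60 — 115 left.
Tenant R takes 75 more to reach its cap of 80 — 40 left.
Tenant S takes 15 more to reach its cap of 15 — 25 left.
Tenant Q has room for 85 more but only 25 remain, so it gets 25.
Total = 20×80 + 24×60 + 7×10 + 14×15 + 3×5 + 11×25 = 3610.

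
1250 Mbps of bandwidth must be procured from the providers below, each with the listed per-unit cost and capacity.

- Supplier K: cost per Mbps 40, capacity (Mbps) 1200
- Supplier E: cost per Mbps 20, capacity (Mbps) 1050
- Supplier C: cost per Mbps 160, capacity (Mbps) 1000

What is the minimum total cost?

29000

Use providers in increasing cost order.
Take 1050 from Supplier E at 20 ; need 200 more.
Take 200 from Supplier K at 40 to finish.
Supplier C: unused.
Cost = 1050×20 + 200×40 = 29000.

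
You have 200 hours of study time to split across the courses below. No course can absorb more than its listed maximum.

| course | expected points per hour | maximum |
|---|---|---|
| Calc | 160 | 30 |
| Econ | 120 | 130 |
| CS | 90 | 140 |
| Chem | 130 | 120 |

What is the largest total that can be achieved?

Highest expected points per hour first: Calc 160 > Chem 130 > Econ 120 > CS 90.
Calc takes 30 to reach its cap of 30 → 170 left.
Chem: +120 to 120 (cap) → 50 left.
Only 50 left; Econ takes them to reach 50.
Total = 160×30 + 120×50 + 130×120 = 26400.

26400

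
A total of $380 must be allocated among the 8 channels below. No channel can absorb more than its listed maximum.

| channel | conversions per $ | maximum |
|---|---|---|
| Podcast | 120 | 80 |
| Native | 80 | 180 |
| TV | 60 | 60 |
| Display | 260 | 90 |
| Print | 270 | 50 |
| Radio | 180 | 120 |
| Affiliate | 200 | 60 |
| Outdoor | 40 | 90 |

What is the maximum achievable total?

Order the channels by conversions per $: Print 270 > Display 260 > Affiliate 200 > Radio 180 > Podcast 120 > Native 80 > TV 60 > Outdoor 40.
Give Print 50 to hit its cap of 50 → 330 left.
Display takes 90 to reach its cap of 90 → 240 left.
Affiliate: +60 to 60 (cap) → 180 left.
Radio: +120 to 120 (cap) → 60 left.
Only 60 left; Podcast takes them to reach 60.
Total = 120×60 + 260×90 + 270×50 + 180×120 + 200×60 = 77700.

77700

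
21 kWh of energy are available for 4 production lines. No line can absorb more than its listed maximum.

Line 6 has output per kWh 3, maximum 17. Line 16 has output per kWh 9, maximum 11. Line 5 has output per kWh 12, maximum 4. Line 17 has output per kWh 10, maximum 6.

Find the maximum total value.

Highest output per kWh first: Line 5 12 > Line 17 10 > Line 16 9 > Line 6 3.
Line 5 takes 4 to reach its cap of 4 → 17 left.
Give Line 17 6 to hit its cap of 6 → 11 left.
Line 16 takes 11 to reach its cap of 11 → 0 left.
Total = 9×11 + 12×4 + 10×6 = 207.

207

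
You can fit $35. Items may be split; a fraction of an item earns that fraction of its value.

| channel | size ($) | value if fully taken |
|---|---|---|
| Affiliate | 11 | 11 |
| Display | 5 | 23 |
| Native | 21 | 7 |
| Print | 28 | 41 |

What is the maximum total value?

66

Rank by value-to-size ratio: Display 23/5≈4.6, Print 41/28≈1.46, Affiliate 11/11≈1, Native 7/21≈0.333.
Display: take in full, 5 $ for value 23 → 30 left.
All 28 $ of Print fit (value 41) → 2 remain.
Only 2 $ remain; take 2/11 of Affiliate for value 11×2/11 = 2.
Total value = 66.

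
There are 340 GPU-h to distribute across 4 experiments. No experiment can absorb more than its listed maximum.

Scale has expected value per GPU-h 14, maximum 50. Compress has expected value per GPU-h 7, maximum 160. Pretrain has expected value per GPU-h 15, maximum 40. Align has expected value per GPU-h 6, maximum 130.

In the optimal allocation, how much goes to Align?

Rank by expected value per GPU-h: Pretrain 15 > Scale 14 > Compress 7 > Align 6.
Pretrain takes 40 to reach its cap of 40 — 300 left.
Scale: +50 to 50 (cap) — 250 left.
Compress: +160 to 160 (cap) — 90 left.
Only 90 left; Align takes them to reach 90.

90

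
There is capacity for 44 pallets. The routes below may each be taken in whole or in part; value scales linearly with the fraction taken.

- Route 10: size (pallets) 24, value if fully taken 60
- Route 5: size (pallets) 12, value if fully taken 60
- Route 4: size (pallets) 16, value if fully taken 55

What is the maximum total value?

Rank by value-to-size ratio: Route 5 60/12≈5, Route 4 55/16≈3.44, Route 10 60/24≈2.5.
Take all of Route 5 (12 pallets, value 60) — 32 pallets left.
Take all of Route 4 (16 pallets, value 55) — 16 pallets left.
Only 16 pallets remain; take 16/24 of Route 10 for value 60×16/24 = 40.
Total value = 155.

155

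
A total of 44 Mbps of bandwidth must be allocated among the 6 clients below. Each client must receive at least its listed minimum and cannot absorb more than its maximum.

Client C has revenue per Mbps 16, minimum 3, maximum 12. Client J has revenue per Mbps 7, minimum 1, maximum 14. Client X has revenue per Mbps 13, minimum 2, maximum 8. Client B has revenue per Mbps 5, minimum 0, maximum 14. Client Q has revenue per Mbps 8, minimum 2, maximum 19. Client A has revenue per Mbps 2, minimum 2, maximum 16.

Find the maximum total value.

Meeting every minimum uses 3+1+2+0+2+2 = 10 Mbps, leaving 34.
Rank by revenue per Mbps: Client C 16 > Client X 13 > Client Q 8 > Client J 7 > Client B 5 > Client A 2.
Client C: +9 to 12 (cap) ; 25 left.
Client X: +6 to 8 (cap) ; 19 left.
Give Client Q 17 more to hit its cap of 19 ; 2 left.
Client J has room for 13 more but only 2 remain, so it gets 3.
Total = 16×12 + 7×3 + 13×8 + 8×19 + 2×2 = 473.

473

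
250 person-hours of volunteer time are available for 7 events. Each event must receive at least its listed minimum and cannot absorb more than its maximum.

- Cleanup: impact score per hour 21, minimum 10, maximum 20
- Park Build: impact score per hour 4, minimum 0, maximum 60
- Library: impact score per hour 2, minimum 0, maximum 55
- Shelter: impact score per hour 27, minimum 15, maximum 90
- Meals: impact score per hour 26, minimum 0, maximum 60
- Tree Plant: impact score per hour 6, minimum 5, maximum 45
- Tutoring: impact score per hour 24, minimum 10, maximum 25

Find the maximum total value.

5320

Meeting every minimum uses 10+0+0+15+0+5+10 = 40 person-hours, leaving 210.
Highest impact score per hour first: Shelter 27 > Meals 26 > Tutoring 24 > Cleanup 21 > Tree Plant 6 > Park Build 4 > Library 2.
Shelter: +75 to 90 (cap) ; 135 left.
Meals takes 60 more to reach its cap of 60 ; 75 left.
Give Tutoring 15 more to hit its cap of 25 ; 60 left.
Cleanup takes 10 more to reach its cap of 20 ; 50 left.
Tree Plant: +40 to 45 (cap) ; 10 left.
Park Build has room for 60 more but only 10 remain, so it gets 10.
Total = 21×20 + 4×10 + 27×90 + 26×60 + 6×45 + 24×25 = 5320.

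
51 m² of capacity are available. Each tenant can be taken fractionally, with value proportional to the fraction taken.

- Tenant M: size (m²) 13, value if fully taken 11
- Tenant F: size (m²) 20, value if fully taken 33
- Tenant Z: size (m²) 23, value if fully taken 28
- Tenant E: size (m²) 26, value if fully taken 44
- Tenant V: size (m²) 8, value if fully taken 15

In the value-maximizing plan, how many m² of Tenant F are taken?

Best value per unit of size first: Tenant V 15/8≈1.88, Tenant E 44/26≈1.69, Tenant F 33/20≈1.65, Tenant Z 28/23≈1.22, Tenant M 11/13≈0.846.
Tenant V: take in full, 8 m² for value 15 — 43 left.
Tenant E: take in full, 26 m² for value 44 — 17 left.
Fill the last 17 m² with part of Tenant F: 17/20 of it earns 28.05.

17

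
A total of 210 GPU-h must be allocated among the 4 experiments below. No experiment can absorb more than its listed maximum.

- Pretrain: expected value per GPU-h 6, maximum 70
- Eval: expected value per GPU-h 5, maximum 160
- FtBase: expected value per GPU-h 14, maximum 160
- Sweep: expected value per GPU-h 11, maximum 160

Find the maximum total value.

2790

Rank by expected value per GPU-h: FtBase 14 > Sweep 11 > Pretrain 6 > Eval 5.
Give FtBase 160 to hit its cap of 160 → 50 left.
Sweep: +50 (room for 160) → 50. Pool exhausted.
Total = 14×160 + 11×50 = 2790.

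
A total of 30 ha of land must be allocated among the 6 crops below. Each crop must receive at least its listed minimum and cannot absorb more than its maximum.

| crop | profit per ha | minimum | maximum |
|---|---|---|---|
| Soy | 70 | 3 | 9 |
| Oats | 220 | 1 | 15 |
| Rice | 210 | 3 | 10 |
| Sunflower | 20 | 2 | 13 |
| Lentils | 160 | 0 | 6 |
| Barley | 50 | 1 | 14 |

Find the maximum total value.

5490

Meeting every minimum uses 3+1+3+2+0+1 = 10 ha, leaving 20.
Order the crops by profit per ha: Oats 220 > Rice 210 > Lentils 160 > Soy 70 > Barley 50 > Sunflower 20.
Oats: +14 to 15 (cap) ; 6 left.
Only 6 left; Rice takes them to reach 9.
Total = 70×3 + 220×15 + 210×9 + 20×2 + 50×1 = 5490.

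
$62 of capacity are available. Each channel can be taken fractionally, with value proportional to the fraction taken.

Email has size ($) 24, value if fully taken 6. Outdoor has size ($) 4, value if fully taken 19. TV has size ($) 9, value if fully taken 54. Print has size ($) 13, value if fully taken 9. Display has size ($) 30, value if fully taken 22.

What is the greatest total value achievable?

Rank by value-to-size ratio: TV 54/9≈6, Outdoor 19/4≈4.75, Display 22/30≈0.733, Print 9/13≈0.692, Email 6/24≈0.25.
Take all of TV (9 $, value 54) → 53 $ left.
Take all of Outdoor (4 $, value 19) → 49 $ left.
Take all of Display (30 $, value 22) → 19 $ left.
Print: take in full, 13 $ for value 9 → 6 left.
6 $ left: a 6/24 share of Email gives 6×6/24 = 1.5.
Total value = 105.5.

105.5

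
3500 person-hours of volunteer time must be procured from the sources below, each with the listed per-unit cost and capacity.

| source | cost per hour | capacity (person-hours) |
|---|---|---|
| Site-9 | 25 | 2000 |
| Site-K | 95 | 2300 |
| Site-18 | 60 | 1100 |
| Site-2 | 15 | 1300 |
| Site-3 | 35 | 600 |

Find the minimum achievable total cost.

76500

Use sources in increasing cost order.
Site-2 at 15: take all 1300 person-hours — 2200 still needed.
Take 2000 from Site-9 at 25 — need 200 more.
Site-3 at 35: take 200 of its 600 — requirement met.
Site-18, Site-K: unused.
Cost = 1300×15 + 2000×25 + 200×35 = 76500.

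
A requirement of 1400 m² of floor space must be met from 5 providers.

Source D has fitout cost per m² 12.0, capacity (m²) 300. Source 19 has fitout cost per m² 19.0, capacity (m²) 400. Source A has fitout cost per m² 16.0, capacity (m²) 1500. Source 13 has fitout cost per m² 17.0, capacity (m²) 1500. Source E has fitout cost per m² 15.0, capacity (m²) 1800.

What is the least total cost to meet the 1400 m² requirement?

20100

Fill from the cheapest provider first.
Source D (12.0): use full 300 — 1100 m² to go.
Take 1100 from Source E at 15.0 to finish.
Source A, Source 13, Source 19: unused.
Cost = 300×12.0 + 1100×15.0 = 20100.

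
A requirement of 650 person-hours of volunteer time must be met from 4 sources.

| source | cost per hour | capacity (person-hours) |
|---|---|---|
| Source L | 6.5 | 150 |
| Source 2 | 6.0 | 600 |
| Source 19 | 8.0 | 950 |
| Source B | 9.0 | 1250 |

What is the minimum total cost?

3925

Fill from the cheapest source first.
Take 600 from Source 2 at 6.0 ; need 50 more.
Source L (6.5): take the remaining 50 ; done.
Source 19, Source B: unused.
Cost = 600×6.0 + 50×6.5 = 3925.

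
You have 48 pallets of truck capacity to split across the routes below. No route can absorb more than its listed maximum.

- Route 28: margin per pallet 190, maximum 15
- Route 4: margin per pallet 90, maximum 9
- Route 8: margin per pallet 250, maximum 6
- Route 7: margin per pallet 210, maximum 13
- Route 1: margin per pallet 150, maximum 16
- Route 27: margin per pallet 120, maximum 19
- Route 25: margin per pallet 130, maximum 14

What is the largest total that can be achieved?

9180

Rank by margin per pallet: Route 8 250 > Route 7 210 > Route 28 190 > Route 1 150 > Route 25 130 > Route 27 120 > Route 4 90.
Give Route 8 6 to hit its cap of 6 ; 42 left.
Route 7: +13 to 13 (cap) ; 29 left.
Route 28: +15 to 15 (cap) ; 14 left.
Route 1 has room for 16 but only 14 remain, so it gets 14.
Total = 190×15 + 250×6 + 210×13 + 150×14 = 9180.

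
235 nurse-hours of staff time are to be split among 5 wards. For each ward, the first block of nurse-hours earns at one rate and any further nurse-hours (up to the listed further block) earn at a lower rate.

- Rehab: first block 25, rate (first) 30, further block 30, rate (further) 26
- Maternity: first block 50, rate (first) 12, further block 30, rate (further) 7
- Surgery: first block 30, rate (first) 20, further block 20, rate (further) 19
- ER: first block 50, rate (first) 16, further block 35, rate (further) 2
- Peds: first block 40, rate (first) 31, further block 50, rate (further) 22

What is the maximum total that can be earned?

5490

Treat each block as its own option and order by rate: Peds/tier1 31 > Rehab/tier1 30 > Rehab/tier2 26 > Peds/tier2 22 > Surgery/tier1 20 > Surgery/tier2 19 > ER/tier1 16 > Maternity/tier1 12 > Maternity/tier2 7 > ER/tier2 2.
Peds tier1 at 31: fill all 40 — 195 left.
Fill Rehab tier1 block (25 at 30) — 170 left.
Rehab tier2 at 26: fill all 30 — 140 left.
Fill Peds tier2 block (50 at 22) — 90 left.
Surgery tier1 at 20: fill all 30 — 60 left.
Surgery/tier2 (19): +20 — 40 left.
40 remain; put them into ER tier1 at 16.
Total = 31×40 + 30×25 + 26×30 + 22×50 + 20×30 + 19×20 + 16×40 = 5490.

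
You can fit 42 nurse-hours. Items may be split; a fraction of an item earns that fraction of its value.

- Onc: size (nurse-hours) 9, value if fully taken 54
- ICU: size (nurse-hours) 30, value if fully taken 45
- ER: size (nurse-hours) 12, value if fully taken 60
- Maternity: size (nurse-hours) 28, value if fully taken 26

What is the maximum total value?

145.5

Rank by value-to-size ratio: Onc 54/9≈6, ER 60/12≈5, ICU 45/30≈1.5, Maternity 26/28≈0.929.
Take all of Onc (9 nurse-hours, value 54) ; 33 nurse-hours left.
All 12 nurse-hours of ER fit (value 60) ; 21 remain.
Fill the last 21 nurse-hours with part of ICU: 21/30 of it earns 31.5.
Total value = 145.5.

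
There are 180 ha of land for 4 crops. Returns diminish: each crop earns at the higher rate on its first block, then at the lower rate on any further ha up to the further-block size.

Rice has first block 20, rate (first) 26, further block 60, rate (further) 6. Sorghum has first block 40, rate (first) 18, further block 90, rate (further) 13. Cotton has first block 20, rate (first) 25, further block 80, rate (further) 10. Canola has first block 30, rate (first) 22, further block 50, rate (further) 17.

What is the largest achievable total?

3510

Order all 8 blocks by rate: Rice/T1 26 > Cotton/T1 25 > Canola/T1 22 > Sorghum/T1 18 > Canola/T2 17 > Sorghum/T2 13 > Cotton/T2 10 > Rice/T2 6.
Rice/T1 (26): +20 → 160 left.
Cotton T1 at 25: fill all 20 → 140 left.
Canola T1 at 22: fill all 30 → 110 left.
Sorghum/T1 (18): +40 → 70 left.
Canola T2 at 17: fill all 50 → 20 left.
20 remain; put them into Sorghum T2 at 13.
Total = 26×20 + 25×20 + 22×30 + 18×40 + 17×50 + 13×20 = 3510.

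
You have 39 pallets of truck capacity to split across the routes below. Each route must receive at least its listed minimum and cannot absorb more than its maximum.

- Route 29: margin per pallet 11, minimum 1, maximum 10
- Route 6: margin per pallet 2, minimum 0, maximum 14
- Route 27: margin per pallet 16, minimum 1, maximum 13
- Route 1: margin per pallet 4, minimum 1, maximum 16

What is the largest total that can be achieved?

382

Meeting every minimum uses 1+0+1+1 = 3 pallets, leaving 36.
Highest margin per pallet first: Route 27 16 > Route 29 11 > Route 1 4 > Route 6 2.
Give Route 27 12 more to hit its cap of 13 → 24 left.
Route 29: +9 to 10 (cap) → 15 left.
Route 1 takes 15 more to reach its cap of 16 → 0 left.
Total = 11×10 + 16×13 + 4×16 = 382.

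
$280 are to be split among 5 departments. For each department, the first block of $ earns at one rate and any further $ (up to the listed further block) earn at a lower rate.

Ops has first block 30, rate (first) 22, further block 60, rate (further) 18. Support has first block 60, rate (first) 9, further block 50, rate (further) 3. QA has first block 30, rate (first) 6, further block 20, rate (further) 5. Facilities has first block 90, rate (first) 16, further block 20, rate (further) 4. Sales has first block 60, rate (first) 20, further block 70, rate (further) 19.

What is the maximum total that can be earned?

5230

Order all 10 blocks by rate: Ops/T1 22 > Sales/T1 20 > Sales/T2 19 > Ops/T2 18 > Facilities/T1 16 > Support/T1 9 > QA/T1 6 > QA/T2 5 > Facilities/T2 4 > Support/T2 3.
Fill Ops T1 block (30 at 22) → 250 left.
Fill Sales T1 block (60 at 20) → 190 left.
Fill Sales T2 block (70 at 19) → 120 left.
Ops T2 at 18: fill all 60 → 60 left.
Facilities/T1: +60 of 90 at 16; pool empty.
Total = 22×30 + 20×60 + 19×70 + 18×60 + 16×60 = 5230.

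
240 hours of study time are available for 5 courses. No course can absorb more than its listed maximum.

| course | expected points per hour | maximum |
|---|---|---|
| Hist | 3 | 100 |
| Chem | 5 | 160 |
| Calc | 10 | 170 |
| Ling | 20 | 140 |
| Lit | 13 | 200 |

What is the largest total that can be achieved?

4100

Highest expected points per hour first: Ling 20 > Lit 13 > Calc 10 > Chem 5 > Hist 3.
Give Ling 140 to hit its cap of 140 ; 100 left.
Lit: +100 (room for 200) → 100. Pool exhausted.
Total = 20×140 + 13×100 = 4100.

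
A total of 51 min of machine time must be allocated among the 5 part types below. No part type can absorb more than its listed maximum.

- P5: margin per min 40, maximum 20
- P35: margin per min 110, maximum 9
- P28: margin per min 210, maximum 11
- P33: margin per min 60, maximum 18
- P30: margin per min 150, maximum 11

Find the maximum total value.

6110

Order the part types by margin per min: P28 210 > P30 150 > P35 110 > P33 60 > P5 40.
P28 takes 11 to reach its cap of 11 ; 40 left.
P30 takes 11 to reach its cap of 11 ; 29 left.
P35 takes 9 to reach its cap of 9 ; 20 left.
Give P33 18 to hit its cap of 18 ; 2 left.
Only 2 left; P5 takes them to reach 2.
Total = 40×2 + 110×9 + 210×11 + 60×18 + 150×11 = 6110.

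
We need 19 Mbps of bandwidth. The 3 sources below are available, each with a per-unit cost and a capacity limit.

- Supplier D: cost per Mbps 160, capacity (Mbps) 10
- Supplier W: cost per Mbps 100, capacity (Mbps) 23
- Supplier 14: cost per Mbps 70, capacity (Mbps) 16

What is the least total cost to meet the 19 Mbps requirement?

1420

Fill from the cheapest source first.
Supplier 14 (70): use full 16 ; 3 Mbps to go.
Supplier W (100): take the remaining 3 ; done.
Supplier D: unused.
Cost = 16×70 + 3×100 = 1420.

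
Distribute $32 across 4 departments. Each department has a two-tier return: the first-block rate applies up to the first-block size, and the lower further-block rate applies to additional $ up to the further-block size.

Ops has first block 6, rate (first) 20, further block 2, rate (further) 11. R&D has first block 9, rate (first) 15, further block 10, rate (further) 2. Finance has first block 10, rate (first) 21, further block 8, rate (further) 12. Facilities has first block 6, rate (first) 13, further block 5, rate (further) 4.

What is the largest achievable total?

555

Rank every tier by rate: Finance/T1 21 > Ops/T1 20 > R&D/T1 15 > Facilities/T1 13 > Finance/T2 12 > Ops/T2 11 > Facilities/T2 4 > R&D/T2 2.
Finance/T1 (21): +10 — 22 left.
Ops/T1 (20): +6 — 16 left.
R&D/T1 (15): +9 — 7 left.
Fill Facilities T1 block (6 at 13) — 1 left.
Finance T2 at 12: only 1 left, fill 1.
Total = 21×10 + 20×6 + 15×9 + 13×6 + 12×1 = 555.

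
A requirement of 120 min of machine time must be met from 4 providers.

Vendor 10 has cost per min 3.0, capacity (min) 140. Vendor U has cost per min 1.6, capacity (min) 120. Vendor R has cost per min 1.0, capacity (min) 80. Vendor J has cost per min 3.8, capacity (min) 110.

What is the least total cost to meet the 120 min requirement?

144

Use providers in increasing cost order.
Vendor R (1.0): use full 80 → 40 min to go.
Take 40 from Vendor U at 1.6 to finish.
Vendor 10, Vendor J: unused.
Cost = 80×1.0 + 40×1.6 = 144.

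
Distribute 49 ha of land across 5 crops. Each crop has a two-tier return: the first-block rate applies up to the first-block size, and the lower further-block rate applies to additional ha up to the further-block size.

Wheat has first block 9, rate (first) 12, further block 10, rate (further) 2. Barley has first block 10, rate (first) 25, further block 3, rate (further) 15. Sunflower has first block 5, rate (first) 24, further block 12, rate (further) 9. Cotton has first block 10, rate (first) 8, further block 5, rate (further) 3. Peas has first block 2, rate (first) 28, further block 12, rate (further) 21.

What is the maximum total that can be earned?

Order all 10 blocks by rate: Peas/tier1 28 > Barley/tier1 25 > Sunflower/tier1 24 > Peas/tier2 21 > Barley/tier2 15 > Wheat/tier1 12 > Sunflower/tier2 9 > Cotton/tier1 8 > Cotton/tier2 3 > Wheat/tier2 2.
Peas tier1 at 28: fill all 2 → 47 left.
Fill Barley tier1 block (10 at 25) → 37 left.
Fill Sunflower tier1 block (5 at 24) → 32 left.
Fill Peas tier2 block (12 at 21) → 20 left.
Barley tier2 at 15: fill all 3 → 17 left.
Wheat tier1 at 12: fill all 9 → 8 left.
8 remain; put them into Sunflower tier2 at 9.
Total = 28×2 + 25×10 + 24×5 + 21×12 + 15×3 + 12×9 + 9×8 = 903.

903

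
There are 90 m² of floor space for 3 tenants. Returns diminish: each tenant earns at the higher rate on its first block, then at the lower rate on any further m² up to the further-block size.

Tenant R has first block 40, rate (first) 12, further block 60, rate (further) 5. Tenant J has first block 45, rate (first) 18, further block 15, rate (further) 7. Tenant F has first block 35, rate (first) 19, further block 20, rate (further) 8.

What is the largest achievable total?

1595

Order all 6 blocks by rate: Tenant F/tier1 19 > Tenant J/tier1 18 > Tenant R/tier1 12 > Tenant F/tier2 8 > Tenant J/tier2 7 > Tenant R/tier2 5.
Fill Tenant F tier1 block (35 at 19) → 55 left.
Tenant J tier1 at 18: fill all 45 → 10 left.
10 remain; put them into Tenant R tier1 at 12.
Total = 19×35 + 18×45 + 12×10 = 1595.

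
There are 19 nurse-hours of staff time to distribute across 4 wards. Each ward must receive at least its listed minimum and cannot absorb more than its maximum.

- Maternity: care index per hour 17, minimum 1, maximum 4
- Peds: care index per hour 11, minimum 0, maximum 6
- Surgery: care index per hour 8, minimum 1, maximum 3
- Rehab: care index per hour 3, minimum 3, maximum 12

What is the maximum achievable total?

176

Meeting every minimum uses 1+0+1+3 = 5 nurse-hours, leaving 14.
Order the wards by care index per hour: Maternity 17 > Peds 11 > Surgery 8 > Rehab 3.
Give Maternity 3 more to hit its cap of 4 → 11 left.
Give Peds 6 more to hit its cap of 6 → 5 left.
Surgery takes 2 more to reach its cap of 3 → 3 left.
Rehab: +3 (room for 9) → 6. Pool exhausted.
Total = 17×4 + 11×6 + 8×3 + 3×6 = 176.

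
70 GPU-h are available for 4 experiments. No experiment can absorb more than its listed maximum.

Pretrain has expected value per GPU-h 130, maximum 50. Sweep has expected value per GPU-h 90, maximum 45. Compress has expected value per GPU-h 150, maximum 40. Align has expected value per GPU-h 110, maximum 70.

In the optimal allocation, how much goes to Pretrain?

Order the experiments by expected value per GPU-h: Compress 150 > Pretrain 130 > Align 110 > Sweep 90.
Give Compress 40 to hit its cap of 40 — 30 left.
Pretrain has room for 50 but only 30 remain, so it gets 30.

30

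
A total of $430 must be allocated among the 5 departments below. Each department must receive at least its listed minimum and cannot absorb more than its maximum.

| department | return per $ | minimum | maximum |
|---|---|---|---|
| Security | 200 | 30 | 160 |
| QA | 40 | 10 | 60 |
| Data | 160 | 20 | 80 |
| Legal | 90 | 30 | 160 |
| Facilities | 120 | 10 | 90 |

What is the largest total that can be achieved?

Meeting every minimum uses 30+10+20+30+10 = 100 $, leaving 330.
Highest return per $ first: Security 200 > Data 160 > Facilities 120 > Legal 90 > QA 40.
Security takes 130 more to reach its cap of 160 ; 200 left.
Data takes 60 more to reach its cap of 80 ; 140 left.
Give Facilities 80 more to hit its cap of 90 ; 60 left.
Legal: +60 (room for 130) → 90. Pool exhausted.
Total = 200×160 + 40×10 + 160×80 + 90×90 + 120×90 = 64100.

64100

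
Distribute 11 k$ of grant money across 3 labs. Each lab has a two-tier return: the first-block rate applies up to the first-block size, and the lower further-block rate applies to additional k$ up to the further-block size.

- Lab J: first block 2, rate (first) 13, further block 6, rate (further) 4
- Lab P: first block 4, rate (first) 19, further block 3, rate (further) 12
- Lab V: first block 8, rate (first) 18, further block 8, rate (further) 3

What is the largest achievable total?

Order all 6 blocks by rate: Lab P/tier1 19 > Lab V/tier1 18 > Lab J/tier1 13 > Lab P/tier2 12 > Lab J/tier2 4 > Lab V/tier2 3.
Fill Lab P tier1 block (4 at 19) ; 7 left.
7 remain; put them into Lab V tier1 at 18.
Total = 19×4 + 18×7 = 202.

202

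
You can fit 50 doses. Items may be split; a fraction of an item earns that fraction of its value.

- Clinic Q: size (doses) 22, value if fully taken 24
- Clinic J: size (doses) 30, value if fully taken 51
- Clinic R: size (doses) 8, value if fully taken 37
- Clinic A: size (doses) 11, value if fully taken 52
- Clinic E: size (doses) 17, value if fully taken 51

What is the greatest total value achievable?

163.8

Rank by value-to-size ratio: Clinic A 52/11≈4.73, Clinic R 37/8≈4.62, Clinic E 51/17≈3, Clinic J 51/30≈1.7, Clinic Q 24/22≈1.09.
Clinic A: take in full, 11 doses for value 52 ; 39 left.
Take all of Clinic R (8 doses, value 37) ; 31 doses left.
Clinic E: take in full, 17 doses for value 51 ; 14 left.
Fill the last 14 doses with part of Clinic J: 14/30 of it earns 23.8.
Total value = 163.8.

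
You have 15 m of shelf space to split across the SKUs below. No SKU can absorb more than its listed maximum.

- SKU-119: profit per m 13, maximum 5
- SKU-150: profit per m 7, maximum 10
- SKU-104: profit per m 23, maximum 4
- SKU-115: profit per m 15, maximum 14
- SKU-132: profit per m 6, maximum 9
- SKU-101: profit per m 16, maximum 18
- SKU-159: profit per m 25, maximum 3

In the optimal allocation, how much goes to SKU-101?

8

Rank by profit per m: SKU-159 25 > SKU-104 23 > SKU-101 16 > SKU-115 15 > SKU-119 13 > SKU-150 7 > SKU-132 6.
Give SKU-159 3 to hit its cap of 3 — 12 left.
SKU-104 takes 4 to reach its cap of 4 — 8 left.
SKU-101: +8 (room for 18) → 8. Pool exhausted.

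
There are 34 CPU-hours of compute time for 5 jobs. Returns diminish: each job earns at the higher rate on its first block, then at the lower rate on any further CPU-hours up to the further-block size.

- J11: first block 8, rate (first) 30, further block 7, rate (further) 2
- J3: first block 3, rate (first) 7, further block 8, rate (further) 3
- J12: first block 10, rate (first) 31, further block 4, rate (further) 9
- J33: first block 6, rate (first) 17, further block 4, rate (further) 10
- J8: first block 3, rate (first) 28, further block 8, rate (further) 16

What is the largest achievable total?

848

Rank every tier by rate: J12/first 31 > J11/first 30 > J8/first 28 > J33/first 17 > J8/second 16 > J33/second 10 > J12/second 9 > J3/first 7 > J3/second 3 > J11/second 2.
J12 first at 31: fill all 10 → 24 left.
J11 first at 30: fill all 8 → 16 left.
J8 first at 28: fill all 3 → 13 left.
J33/first (17): +6 → 7 left.
J8 second at 16: only 7 left, fill 7.
Total = 31×10 + 30×8 + 28×3 + 17×6 + 16×7 = 848.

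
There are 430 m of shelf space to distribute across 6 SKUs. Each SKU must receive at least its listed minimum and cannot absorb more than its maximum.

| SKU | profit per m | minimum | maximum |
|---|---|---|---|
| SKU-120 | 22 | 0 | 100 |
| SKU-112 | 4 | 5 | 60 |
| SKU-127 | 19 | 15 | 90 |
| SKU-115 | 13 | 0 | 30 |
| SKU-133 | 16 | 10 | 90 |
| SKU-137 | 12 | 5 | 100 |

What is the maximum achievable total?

7020

Meeting every minimum uses 0+5+15+0+10+5 = 35 m, leaving 395.
Order the SKUs by profit per m: SKU-120 22 > SKU-127 19 > SKU-133 16 > SKU-115 13 > SKU-137 12 > SKU-112 4.
Give SKU-120 100 more to hit its cap of 100 — 295 left.
SKU-127 takes 75 more to reach its cap of 90 — 220 left.
SKU-133 takes 80 more to reach its cap of 90 — 140 left.
SKU-115: +30 to 30 (cap) — 110 left.
SKU-137: +95 to 100 (cap) — 15 left.
Only 15 left; SKU-112 takes them to reach 20.
Total = 22×100 + 4×20 + 19×90 + 13×30 + 16×90 + 12×100 = 7020.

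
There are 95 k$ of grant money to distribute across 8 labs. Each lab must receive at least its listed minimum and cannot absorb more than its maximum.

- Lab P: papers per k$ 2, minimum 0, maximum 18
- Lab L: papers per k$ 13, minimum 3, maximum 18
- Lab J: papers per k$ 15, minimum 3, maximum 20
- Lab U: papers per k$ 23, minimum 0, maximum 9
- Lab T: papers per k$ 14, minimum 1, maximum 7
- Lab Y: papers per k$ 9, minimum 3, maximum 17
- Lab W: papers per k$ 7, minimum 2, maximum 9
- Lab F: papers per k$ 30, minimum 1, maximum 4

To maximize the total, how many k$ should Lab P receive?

11

Meeting every minimum uses 0+3+3+0+1+3+2+1 = 13 k$, leaving 82.
Rank by papers per k$: Lab F 30 > Lab U 23 > Lab J 15 > Lab T 14 > Lab L 13 > Lab Y 9 > Lab W 7 > Lab P 2.
Lab F takes 3 more to reach its cap of 4 ; 79 left.
Lab U: +9 to 9 (cap) ; 70 left.
Lab J: +17 to 20 (cap) ; 53 left.
Give Lab T 6 more to hit its cap of 7 ; 47 left.
Lab L: +15 to 18 (cap) ; 32 left.
Lab Y: +14 to 17 (cap) ; 18 left.
Give Lab W 7 more to hit its cap of 9 ; 11 left.
Lab P has room for 18 more but only 11 remain, so it gets 11.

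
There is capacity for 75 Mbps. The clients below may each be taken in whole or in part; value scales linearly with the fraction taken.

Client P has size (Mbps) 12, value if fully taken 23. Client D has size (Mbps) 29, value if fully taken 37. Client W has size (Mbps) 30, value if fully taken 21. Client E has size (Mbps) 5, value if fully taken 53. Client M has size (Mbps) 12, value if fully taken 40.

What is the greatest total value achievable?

164.9

Sort by value density: Client E 53/5≈10.6, Client M 40/12≈3.33, Client P 23/12≈1.92, Client D 37/29≈1.28, Client W 21/30≈0.7.
Client E: take in full, 5 Mbps for value 53 ; 70 left.
All 12 Mbps of Client M fit (value 40) ; 58 remain.
Take all of Client P (12 Mbps, value 23) ; 46 Mbps left.
All 29 Mbps of Client D fit (value 37) ; 17 remain.
Only 17 Mbps remain; take 17/30 of Client W for value 21×17/30 = 11.9.
Total value = 164.9.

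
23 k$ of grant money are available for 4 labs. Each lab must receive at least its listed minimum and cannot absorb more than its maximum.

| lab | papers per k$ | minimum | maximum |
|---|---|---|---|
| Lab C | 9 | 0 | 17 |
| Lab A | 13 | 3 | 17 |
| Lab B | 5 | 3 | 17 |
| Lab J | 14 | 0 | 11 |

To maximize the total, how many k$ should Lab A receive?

Meeting every minimum uses 0+3+3+0 = 6 k$, leaving 17.
Highest papers per k$ first: Lab J 14 > Lab A 13 > Lab C 9 > Lab B 5.
Give Lab J 11 more to hit its cap of 11 — 6 left.
Only 6 left; Lab A takes them to reach 9.

9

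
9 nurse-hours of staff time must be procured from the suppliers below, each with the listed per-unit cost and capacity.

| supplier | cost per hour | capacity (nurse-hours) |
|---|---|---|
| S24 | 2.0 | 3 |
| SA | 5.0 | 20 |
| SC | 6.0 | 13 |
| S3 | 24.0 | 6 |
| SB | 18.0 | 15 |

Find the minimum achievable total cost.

36

Cheapest first:
Take 3 from S24 at 2.0 → need 6 more.
SA at 5.0: take 6 of its 20 → requirement met.
SC, SB, S3: unused.
Cost = 3×2.0 + 6×5.0 = 36.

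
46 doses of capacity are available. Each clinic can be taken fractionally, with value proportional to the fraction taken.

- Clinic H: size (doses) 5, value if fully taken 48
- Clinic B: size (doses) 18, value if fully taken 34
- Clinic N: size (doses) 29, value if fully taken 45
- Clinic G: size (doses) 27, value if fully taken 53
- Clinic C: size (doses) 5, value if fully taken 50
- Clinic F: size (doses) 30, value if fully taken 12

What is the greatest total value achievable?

168

Best value per unit of size first: Clinic C 50/5≈10, Clinic H 48/5≈9.6, Clinic G 53/27≈1.96, Clinic B 34/18≈1.89, Clinic N 45/29≈1.55, Clinic F 12/30≈0.4.
All 5 doses of Clinic C fit (value 50) → 41 remain.
Take all of Clinic H (5 doses, value 48) → 36 doses left.
All 27 doses of Clinic G fit (value 53) → 9 remain.
9 doses left: a 9/18 share of Clinic B gives 34×9/18 = 17.
Total value = 168.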